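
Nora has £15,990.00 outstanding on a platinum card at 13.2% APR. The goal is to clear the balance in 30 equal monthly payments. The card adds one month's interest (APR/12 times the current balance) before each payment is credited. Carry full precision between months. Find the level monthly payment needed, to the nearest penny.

Monthly rate r = 13.2%/12 = 1.1% = 0.011.
Level-payment amortization: P = B₀·r / (1 − (1+r)^(−n)) = 15990.00·0.011 / (1 − 1.011^(−30)).
Denominator 1 − (1+r)^(−30) = 0.279779743.
P = 175.89 / 0.279779743 ≈ 628.67.

£628.67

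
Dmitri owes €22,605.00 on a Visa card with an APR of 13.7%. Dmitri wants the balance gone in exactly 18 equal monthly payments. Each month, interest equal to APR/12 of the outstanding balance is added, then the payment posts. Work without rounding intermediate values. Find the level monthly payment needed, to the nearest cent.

Monthly rate r = 13.7%/12 = 1.14167% = 0.0114167.
Level-payment amortization: P = B₀·r / (1 − (1+r)^(−n)) = 22605.00·0.0114167 / (1 − 1.01142^(−18)).
Denominator 1 − (1+r)^(−18) = 0.184811407.
P = 258.074 / 0.184811407 ≈ 1396.42.

€1,396.42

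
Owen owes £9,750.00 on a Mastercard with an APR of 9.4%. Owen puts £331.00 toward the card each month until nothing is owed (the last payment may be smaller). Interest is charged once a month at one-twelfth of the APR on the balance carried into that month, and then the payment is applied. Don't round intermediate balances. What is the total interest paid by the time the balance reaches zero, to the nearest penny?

Monthly rate r = 9.4%/12 = 0.783333% = 0.00783333.
Payoff takes n = ⌈−ln(1 − rB₀/P)/ln(1+r)⌉ = ⌈33.619⌉ = 34 payments; the last is £205.35.
Total paid = 33·£331.00 + £205.35 = £11,128.35.
Total interest = total paid − principal = £11,128.35 − £9,750.00 = £1,378.35.

£1,378.35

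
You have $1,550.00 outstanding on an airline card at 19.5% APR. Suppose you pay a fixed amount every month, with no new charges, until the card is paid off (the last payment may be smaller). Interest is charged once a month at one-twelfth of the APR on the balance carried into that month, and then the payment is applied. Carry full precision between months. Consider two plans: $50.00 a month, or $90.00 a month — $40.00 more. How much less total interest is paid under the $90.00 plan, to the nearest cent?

$340.25

Monthly rate r = 19.5%/12 = 1.625% = 0.01625.
At $50.00/mo: n = ⌈−ln(1 − rB₀/P)/ln(1+r)⌉ = 44 payments (last $23.49); total interest = total paid − $1,550.00 = $623.49.
At $90.00/mo: 21 payments (last $33.24); total interest $283.24.
Interest saved = $623.49 − $283.24 = $340.25.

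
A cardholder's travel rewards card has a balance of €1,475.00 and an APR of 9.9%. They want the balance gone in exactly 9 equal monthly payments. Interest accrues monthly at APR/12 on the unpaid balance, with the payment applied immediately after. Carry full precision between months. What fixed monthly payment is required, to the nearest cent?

Monthly rate r = 9.9%/12 = 0.825% = 0.00825.
Level-payment amortization: P = B₀·r / (1 − (1+r)^(−n)) = 1475.00·0.00825 / (1 − 1.00825^(−9)).
Denominator 1 − (1+r)^(−9) = 0.0712775927.
P = 12.1688 / 0.0712775927 ≈ 170.72.

€170.72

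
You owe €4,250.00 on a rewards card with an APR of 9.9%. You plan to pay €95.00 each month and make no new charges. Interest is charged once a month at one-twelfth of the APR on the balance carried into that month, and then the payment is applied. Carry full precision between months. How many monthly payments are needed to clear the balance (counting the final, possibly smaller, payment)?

Monthly rate r = 9.9%/12 = 0.825% = 0.00825.
Recurrence: B ← B·(1+r) − €95.00.
Month 1: interest €35.06; balance after payment €4,190.06.
Month 2: interest €34.57; balance after payment €4,129.63.
Closed form: n = −ln(1 − rB₀/P)/ln(1+r) = −ln(0.63092)/ln(1.00825) ≈ 56.057, so the balance reaches zero during payment 57.

57 payments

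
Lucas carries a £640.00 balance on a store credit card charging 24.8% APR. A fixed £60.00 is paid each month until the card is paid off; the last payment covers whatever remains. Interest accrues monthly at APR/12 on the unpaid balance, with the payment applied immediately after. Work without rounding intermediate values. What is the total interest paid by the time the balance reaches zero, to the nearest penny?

£90.53

Monthly rate r = 24.8%/12 = 2.06667% = 0.0206667.
Payoff takes n = ⌈−ln(1 − rB₀/P)/ln(1+r)⌉ = ⌈12.174⌉ = 13 payments; the last is £10.53.
Total paid = 12·£60.00 + £10.53 = £730.53.
Total interest = total paid − principal = £730.53 − £640.00 = £90.53.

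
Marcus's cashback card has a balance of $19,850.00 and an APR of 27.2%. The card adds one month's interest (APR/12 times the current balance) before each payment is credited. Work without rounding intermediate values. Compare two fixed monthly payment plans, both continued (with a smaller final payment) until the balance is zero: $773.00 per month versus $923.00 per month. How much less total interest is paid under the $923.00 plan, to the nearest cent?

$2,562.46

Monthly rate r = 27.2%/12 = 2.26667% = 0.0226667.
At $773.00/mo: n = ⌈−ln(1 − rB₀/P)/ln(1+r)⌉ = 39 payments (last $714.64); total interest = total paid − $19,850.00 = $10,238.64.
At $923.00/mo: 30 payments (last $759.18); total interest $7,676.18.
Interest saved = $10,238.64 − $7,676.18 = $2,562.46.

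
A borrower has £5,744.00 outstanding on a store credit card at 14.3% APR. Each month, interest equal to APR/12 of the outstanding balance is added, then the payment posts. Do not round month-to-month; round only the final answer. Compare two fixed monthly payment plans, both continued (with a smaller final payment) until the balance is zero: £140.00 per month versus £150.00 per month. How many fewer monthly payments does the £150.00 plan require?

5 fewer payments

Monthly rate r = 14.3%/12 = 1.19167% = 0.0119167.
At £140.00/mo: n = ⌈−ln(1 − rB₀/P)/ln(1+r)⌉ = 57 payments (last £92.94); total interest = total paid − £5,744.00 = £2,188.94.
At £150.00/mo: 52 payments (last £66.74); total interest £1,972.74.
Payments saved = 57 − 52 = 5.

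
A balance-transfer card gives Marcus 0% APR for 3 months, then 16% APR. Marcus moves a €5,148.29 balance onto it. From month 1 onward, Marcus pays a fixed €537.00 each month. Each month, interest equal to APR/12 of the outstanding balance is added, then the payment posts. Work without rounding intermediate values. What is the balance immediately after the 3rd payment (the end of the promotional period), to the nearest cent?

€3,537.29

Promo months 1–3 at r₀ = 0%/12 = 0; months 4+ at r₁ = 16%/12 = 0.0133333.
After month 3 (no interest yet): B = €5,148.29 − 3·€537.00 = €3,537.29.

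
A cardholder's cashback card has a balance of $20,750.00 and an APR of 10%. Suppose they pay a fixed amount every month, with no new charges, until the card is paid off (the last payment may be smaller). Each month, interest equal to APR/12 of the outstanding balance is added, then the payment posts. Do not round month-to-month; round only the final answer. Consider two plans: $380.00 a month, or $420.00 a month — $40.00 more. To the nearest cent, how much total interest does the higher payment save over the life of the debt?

$946.82

Monthly rate r = 10%/12 = 0.833333% = 0.00833333.
At $380.00/mo: n = ⌈−ln(1 − rB₀/P)/ln(1+r)⌉ = 74 payments (last $56.86); total interest = total paid − $20,750.00 = $7,046.86.
At $420.00/mo: 64 payments (last $390.04); total interest $6,100.04.
Interest saved = $7,046.86 − $6,100.04 = $946.82.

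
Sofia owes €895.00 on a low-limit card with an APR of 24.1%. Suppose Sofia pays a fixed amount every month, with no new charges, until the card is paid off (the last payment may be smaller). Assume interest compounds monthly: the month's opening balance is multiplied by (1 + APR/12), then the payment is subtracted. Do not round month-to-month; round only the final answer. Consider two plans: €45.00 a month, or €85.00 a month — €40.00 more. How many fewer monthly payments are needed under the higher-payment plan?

14 fewer payments

Monthly rate r = 24.1%/12 = 2.00833% = 0.0200833.
At €45.00/mo: n = ⌈−ln(1 − rB₀/P)/ln(1+r)⌉ = 26 payments (last €29.02); total interest = total paid − €895.00 = €259.02.
At €85.00/mo: 12 payments (last €80.63); total interest €120.63.
Payments saved = 26 − 12 = 14.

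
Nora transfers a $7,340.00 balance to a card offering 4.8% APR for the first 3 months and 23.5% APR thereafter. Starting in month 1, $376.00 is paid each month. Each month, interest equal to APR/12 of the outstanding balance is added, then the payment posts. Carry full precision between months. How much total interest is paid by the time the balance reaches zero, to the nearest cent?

$1,492.81

Promo months 1–3 at r₀ = 4.8%/12 = 0.004; months 4+ at r₁ = 23.5%/12 = 0.0195833.
After month 3: iterate B ← B·(1+r₀) − $376.00 for 3 months → $6,295.91.
Then at r₁ with $376.00/mo: n₂ = −ln(1 − r₁·B/P)/ln(1+r₁) ≈ 20.49 → 21 more payments.
Total paid = 23·$376.00 + $184.81 = $8,832.81; interest = $8,832.81 − $7,340.00 = $1,492.81.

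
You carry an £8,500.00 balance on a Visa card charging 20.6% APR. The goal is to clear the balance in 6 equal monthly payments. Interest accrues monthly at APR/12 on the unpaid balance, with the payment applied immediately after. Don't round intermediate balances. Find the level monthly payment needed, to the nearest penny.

Monthly rate r = 20.6%/12 = 1.71667% = 0.0171667.
Level-payment amortization: P = B₀·r / (1 − (1+r)^(−n)) = 8500.00·0.0171667 / (1 − 1.01717^(−6)).
Denominator 1 − (1+r)^(−6) = 0.097084138.
P = 145.917 / 0.097084138 ≈ 1502.99.

£1,502.99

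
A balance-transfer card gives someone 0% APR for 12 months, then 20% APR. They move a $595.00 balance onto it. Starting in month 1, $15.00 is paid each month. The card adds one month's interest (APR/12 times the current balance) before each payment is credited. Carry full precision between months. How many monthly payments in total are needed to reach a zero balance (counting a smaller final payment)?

Promo months 1–12 at r₀ = 0%/12 = 0; months 13+ at r₁ = 20%/12 = 0.0166667.
After month 12 (no interest yet): B = $595.00 − 12·$15.00 = $415.00.
Then at r₁ with $15.00/mo: n₂ = −ln(1 − r₁·B/P)/ln(1+r₁) ≈ 37.40 → 38 more payments.

50 months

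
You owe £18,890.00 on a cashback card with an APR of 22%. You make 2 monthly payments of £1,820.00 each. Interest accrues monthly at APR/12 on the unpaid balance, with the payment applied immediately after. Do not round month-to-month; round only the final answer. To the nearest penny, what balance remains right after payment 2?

£15,915.62

Monthly rate r = 22%/12 = 1.83333% = 0.0183333.
Each month: B ← B·(1+r) − £1,820.00.
Month 1: interest £346.32; balance after payment £17,416.32.
Month 2: interest £319.30; balance after payment £15,915.62.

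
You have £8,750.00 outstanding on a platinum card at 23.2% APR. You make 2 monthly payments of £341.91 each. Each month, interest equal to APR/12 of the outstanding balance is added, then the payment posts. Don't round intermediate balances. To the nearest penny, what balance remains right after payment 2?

£8,401.17

Monthly rate r = 23.2%/12 = 1.93333% = 0.0193333.
Each month: B ← B·(1+r) − £341.91.
Month 1: interest £169.17; balance after payment £8,577.26.
Month 2: interest £165.83; balance after payment £8,401.17.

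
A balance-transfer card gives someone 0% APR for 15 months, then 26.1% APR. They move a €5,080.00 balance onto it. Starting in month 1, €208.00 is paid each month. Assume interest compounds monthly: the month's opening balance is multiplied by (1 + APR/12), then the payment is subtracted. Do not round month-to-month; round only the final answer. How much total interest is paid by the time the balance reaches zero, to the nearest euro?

Promo months 1–15 at r₀ = 0%/12 = 0; months 16+ at r₁ = 26.1%/12 = 0.02175.
After month 15 (no interest yet): B = €5,080.00 − 15·€208.00 = €1,960.00.
Then at r₁ with €208.00/mo: n₂ = −ln(1 − r₁·B/P)/ln(1+r₁) ≈ 10.66 → 11 more payments.
Total paid = 25·€208.00 + €137.62 = €5,337.62; interest = €5,337.62 − €5,080.00 = €257.62.

€258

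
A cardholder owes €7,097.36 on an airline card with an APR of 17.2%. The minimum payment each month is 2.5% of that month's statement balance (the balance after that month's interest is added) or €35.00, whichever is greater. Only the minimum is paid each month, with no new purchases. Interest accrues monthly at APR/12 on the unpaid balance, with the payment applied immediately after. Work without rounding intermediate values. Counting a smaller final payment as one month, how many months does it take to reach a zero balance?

207 months

Monthly rate r = 17.2%/12 = 1.43333% = 0.0143333.
While 2.5% of the post-interest balance exceeds €35.00, each month B ← (B·(1+r))·(1 − 0.025), i.e. B shrinks by the factor (1+r)·0.975 = 0.98897.
This holds for months 1–148. Entering month 149 the balance is €1,375.70; 2.5% of the post-interest balance is now below €35.00, so the flat €35.00 minimum applies from here.
From month 149 a fixed €35.00 at rate r clears €1,375.70 in 59 more payments. Total: 148 + 59 = 207 months.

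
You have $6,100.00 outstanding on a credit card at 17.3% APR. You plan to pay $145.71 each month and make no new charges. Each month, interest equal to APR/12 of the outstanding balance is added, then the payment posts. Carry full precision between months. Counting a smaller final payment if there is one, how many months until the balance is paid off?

65 months

Monthly rate r = 17.3%/12 = 1.44167% = 0.0144167.
Recurrence: B ← B·(1+r) − $145.71.
Month 1: interest $87.94; balance after payment $6,042.23.
Month 2: interest $87.11; balance after payment $5,983.63.
Closed form: n = −ln(1 − rB₀/P)/ln(1+r) = −ln(0.39646)/ln(1.01442) ≈ 64.636, so the balance reaches zero during payment 65.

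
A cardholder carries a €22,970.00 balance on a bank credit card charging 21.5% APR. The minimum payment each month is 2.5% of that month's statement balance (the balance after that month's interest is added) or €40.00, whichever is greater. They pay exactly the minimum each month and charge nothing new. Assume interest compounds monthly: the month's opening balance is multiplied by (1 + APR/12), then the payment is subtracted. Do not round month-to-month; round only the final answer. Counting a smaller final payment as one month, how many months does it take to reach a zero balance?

424 months

Monthly rate r = 21.5%/12 = 1.79167% = 0.0179167.
While 2.5% of the post-interest balance exceeds €40.00, each month B ← (B·(1+r))·(1 − 0.025), i.e. B shrinks by the factor (1+r)·0.975 = 0.99247.
This holds for months 1–355. Entering month 356 the balance is €1,569.06; 2.5% of the post-interest balance is now below €40.00, so the flat €40.00 minimum applies from here.
From month 356 a fixed €40.00 at rate r clears €1,569.06 in 69 more payments. Total: 355 + 69 = 424 months.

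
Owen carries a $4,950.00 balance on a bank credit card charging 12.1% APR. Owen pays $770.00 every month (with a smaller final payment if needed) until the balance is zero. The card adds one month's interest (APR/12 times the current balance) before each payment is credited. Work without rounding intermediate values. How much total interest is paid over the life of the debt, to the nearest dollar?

$194

Monthly rate r = 12.1%/12 = 1.00833% = 0.0100833.
Payoff takes n = ⌈−ln(1 − rB₀/P)/ln(1+r)⌉ = ⌈6.680⌉ = 7 payments; the last is $524.32.
Total paid = 6·$770.00 + $524.32 = $5,144.32.
Total interest = total paid − principal = $5,144.32 − $4,950.00 = $194.32.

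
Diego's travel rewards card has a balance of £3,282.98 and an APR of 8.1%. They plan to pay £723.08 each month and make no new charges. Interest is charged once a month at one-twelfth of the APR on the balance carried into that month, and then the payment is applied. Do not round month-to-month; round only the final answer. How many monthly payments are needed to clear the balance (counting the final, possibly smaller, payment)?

Monthly rate r = 8.1%/12 = 0.675% = 0.00675.
Recurrence: B ← B·(1+r) − £723.08.
Month 1: interest £22.16; balance after payment £2,582.06.
Month 2: interest £17.43; balance after payment £1,876.41.
Month 3: interest £12.67; balance after payment £1,165.99.
Month 4: interest £7.87; balance after payment £450.79.
Month 5: interest £3.04; balance after payment £0.00.

5 payments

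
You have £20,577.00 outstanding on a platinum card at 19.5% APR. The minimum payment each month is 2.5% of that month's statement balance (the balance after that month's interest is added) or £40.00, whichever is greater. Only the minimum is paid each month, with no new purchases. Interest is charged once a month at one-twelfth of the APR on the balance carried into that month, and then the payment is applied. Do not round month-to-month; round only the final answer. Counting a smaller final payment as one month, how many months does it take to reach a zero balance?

343 months

Monthly rate r = 19.5%/12 = 1.625% = 0.01625.
While 2.5% of the post-interest balance exceeds £40.00, each month B ← (B·(1+r))·(1 − 0.025), i.e. B shrinks by the factor (1+r)·0.975 = 0.99084.
This holds for months 1–280. Entering month 281 the balance is £1,566.14; 2.5% of the post-interest balance is now below £40.00, so the flat £40.00 minimum applies from here.
From month 281 a fixed £40.00 at rate r clears £1,566.14 in 63 more payments. Total: 280 + 63 = 343 months.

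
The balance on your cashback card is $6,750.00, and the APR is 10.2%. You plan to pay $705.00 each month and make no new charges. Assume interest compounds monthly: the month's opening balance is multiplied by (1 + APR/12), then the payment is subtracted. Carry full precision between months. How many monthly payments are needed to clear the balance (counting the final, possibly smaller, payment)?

Monthly rate r = 10.2%/12 = 0.85% = 0.0085.
Recurrence: B ← B·(1+r) − $705.00.
Month 1: interest $57.37; balance after payment $6,102.38.
Month 2: interest $51.87; balance after payment $5,449.25.
Closed form: n = −ln(1 − rB₀/P)/ln(1+r) = −ln(0.91862)/ln(1.0085) ≈ 10.029, so the balance reaches zero during payment 11.

11 months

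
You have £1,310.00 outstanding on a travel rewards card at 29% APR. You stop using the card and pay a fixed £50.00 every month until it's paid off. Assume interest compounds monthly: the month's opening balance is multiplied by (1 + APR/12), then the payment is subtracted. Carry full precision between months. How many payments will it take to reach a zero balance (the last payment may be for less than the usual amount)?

42 payments

Monthly rate r = 29%/12 = 2.41667% = 0.0241667.
Recurrence: B ← B·(1+r) − £50.00.
Month 1: interest £31.66; balance after payment £1,291.66.
Month 2: interest £31.22; balance after payment £1,272.87.
Closed form: n = −ln(1 − rB₀/P)/ln(1+r) = −ln(0.36683)/ln(1.02417) ≈ 41.997, so the balance reaches zero during payment 42.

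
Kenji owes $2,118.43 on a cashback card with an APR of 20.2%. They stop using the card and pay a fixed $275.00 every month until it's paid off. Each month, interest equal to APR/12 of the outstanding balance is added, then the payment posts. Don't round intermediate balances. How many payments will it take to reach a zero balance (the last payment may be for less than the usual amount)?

Monthly rate r = 20.2%/12 = 1.68333% = 0.0168333.
Recurrence: B ← B·(1+r) − $275.00.
Month 1: interest $35.66; balance after payment $1,879.09.
Month 2: interest $31.63; balance after payment $1,635.72.
Closed form: n = −ln(1 − rB₀/P)/ln(1+r) = −ln(0.87033)/ln(1.01683) ≈ 8.320, so the balance reaches zero during payment 9.

9 payments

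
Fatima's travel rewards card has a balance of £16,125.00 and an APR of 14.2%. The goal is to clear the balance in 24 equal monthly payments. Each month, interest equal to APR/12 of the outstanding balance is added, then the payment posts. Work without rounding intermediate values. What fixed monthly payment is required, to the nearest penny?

Monthly rate r = 14.2%/12 = 1.18333% = 0.0118333.
Level-payment amortization: P = B₀·r / (1 − (1+r)^(−n)) = 16125.00·0.0118333 / (1 − 1.01183^(−24)).
Denominator 1 − (1+r)^(−24) = 0.245977301.
P = 190.812 / 0.245977301 ≈ 775.73.

£775.73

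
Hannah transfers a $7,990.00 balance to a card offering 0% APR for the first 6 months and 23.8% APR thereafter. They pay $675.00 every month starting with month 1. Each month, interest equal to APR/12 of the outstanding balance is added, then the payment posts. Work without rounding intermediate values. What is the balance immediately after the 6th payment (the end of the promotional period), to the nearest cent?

$3,940.00

Promo months 1–6 at r₀ = 0%/12 = 0; months 7+ at r₁ = 23.8%/12 = 0.0198333.
After month 6 (no interest yet): B = $7,990.00 − 6·$675.00 = $3,940.00.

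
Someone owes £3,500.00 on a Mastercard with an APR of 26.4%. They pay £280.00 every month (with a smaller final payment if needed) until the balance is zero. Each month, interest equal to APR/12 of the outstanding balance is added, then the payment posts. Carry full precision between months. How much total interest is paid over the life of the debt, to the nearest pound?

Monthly rate r = 26.4%/12 = 2.2% = 0.022.
Payoff takes n = ⌈−ln(1 − rB₀/P)/ln(1+r)⌉ = ⌈14.778⌉ = 15 payments; the last is £218.27.
Total paid = 14·£280.00 + £218.27 = £4,138.27.
Total interest = total paid − principal = £4,138.27 − £3,500.00 = £638.27.

£638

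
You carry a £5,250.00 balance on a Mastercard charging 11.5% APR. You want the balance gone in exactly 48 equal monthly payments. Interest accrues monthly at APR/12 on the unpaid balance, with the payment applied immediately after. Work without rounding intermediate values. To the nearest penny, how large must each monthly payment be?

£136.97

Monthly rate r = 11.5%/12 = 0.958333% = 0.00958333.
Level-payment amortization: P = B₀·r / (1 − (1+r)^(−n)) = 5250.00·0.00958333 / (1 − 1.00958^(−48)).
Denominator 1 − (1+r)^(−48) = 0.367332211.
P = 50.3125 / 0.367332211 ≈ 136.97.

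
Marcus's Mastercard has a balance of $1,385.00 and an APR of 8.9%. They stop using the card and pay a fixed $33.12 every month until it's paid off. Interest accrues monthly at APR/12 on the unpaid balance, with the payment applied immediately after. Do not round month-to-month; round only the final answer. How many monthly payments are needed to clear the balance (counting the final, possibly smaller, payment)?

51 months

Monthly rate r = 8.9%/12 = 0.741667% = 0.00741667.
Recurrence: B ← B·(1+r) − $33.12.
Month 1: interest $10.27; balance after payment $1,362.15.
Month 2: interest $10.10; balance after payment $1,339.13.
Closed form: n = −ln(1 − rB₀/P)/ln(1+r) = −ln(0.68985)/ln(1.00742) ≈ 50.245, so the balance reaches zero during payment 51.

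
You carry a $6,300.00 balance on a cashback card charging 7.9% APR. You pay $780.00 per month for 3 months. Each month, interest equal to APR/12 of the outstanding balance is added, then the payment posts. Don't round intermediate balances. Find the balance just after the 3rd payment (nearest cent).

Monthly rate r = 7.9%/12 = 0.658333% = 0.00658333.
Each month: B ← B·(1+r) − $780.00.
Month 1: interest $41.48; balance after payment $5,561.48.
Month 2: interest $36.61; balance after payment $4,818.09.
Month 3: interest $31.72; balance after payment $4,069.81.

$4,069.81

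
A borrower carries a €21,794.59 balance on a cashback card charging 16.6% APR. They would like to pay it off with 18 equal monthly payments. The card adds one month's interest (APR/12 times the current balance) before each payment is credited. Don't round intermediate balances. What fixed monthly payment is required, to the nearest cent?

€1,376.12

Monthly rate r = 16.6%/12 = 1.38333% = 0.0138333.
Level-payment amortization: P = B₀·r / (1 − (1+r)^(−n)) = 21794.59·0.0138333 / (1 − 1.01383^(−18)).
Denominator 1 − (1+r)^(−18) = 0.219088514.
P = 301.492 / 0.219088514 ≈ 1376.12.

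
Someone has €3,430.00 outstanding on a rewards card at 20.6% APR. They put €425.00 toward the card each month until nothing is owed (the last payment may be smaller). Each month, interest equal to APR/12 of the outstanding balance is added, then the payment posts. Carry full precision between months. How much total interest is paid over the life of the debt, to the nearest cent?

Monthly rate r = 20.6%/12 = 1.71667% = 0.0171667.
Payoff takes n = ⌈−ln(1 − rB₀/P)/ln(1+r)⌉ = ⌈8.762⌉ = 9 payments; the last is €324.37.
Total paid = 8·€425.00 + €324.37 = €3,724.37.
Total interest = total paid − principal = €3,724.37 − €3,430.00 = €294.37.

€294.37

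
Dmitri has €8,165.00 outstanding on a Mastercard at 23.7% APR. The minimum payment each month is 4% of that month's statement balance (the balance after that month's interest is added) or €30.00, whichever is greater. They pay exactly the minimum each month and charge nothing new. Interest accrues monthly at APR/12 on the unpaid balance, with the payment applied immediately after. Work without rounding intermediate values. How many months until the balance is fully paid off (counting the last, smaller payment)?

148 months

Monthly rate r = 23.7%/12 = 1.975% = 0.01975.
While 4% of the post-interest balance exceeds €30.00, each month B ← (B·(1+r))·(1 − 0.04), i.e. B shrinks by the factor (1+r)·0.96 = 0.97896.
This holds for months 1–114. Entering month 115 the balance is €723.04; 4% of the post-interest balance is now below €30.00, so the flat €30.00 minimum applies from here.
From month 115 a fixed €30.00 at rate r clears €723.04 in 34 more payments. Total: 114 + 34 = 148 months.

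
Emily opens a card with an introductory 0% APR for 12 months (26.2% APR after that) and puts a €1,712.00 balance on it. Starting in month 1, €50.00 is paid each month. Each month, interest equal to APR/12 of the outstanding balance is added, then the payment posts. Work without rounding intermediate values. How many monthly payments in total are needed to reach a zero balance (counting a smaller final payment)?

Promo months 1–12 at r₀ = 0%/12 = 0; months 13+ at r₁ = 26.2%/12 = 0.0218333.
After month 12 (no interest yet): B = €1,712.00 − 12·€50.00 = €1,112.00.
Then at r₁ with €50.00/mo: n₂ = −ln(1 − r₁·B/P)/ln(1+r₁) ≈ 30.78 → 31 more payments.

43 payments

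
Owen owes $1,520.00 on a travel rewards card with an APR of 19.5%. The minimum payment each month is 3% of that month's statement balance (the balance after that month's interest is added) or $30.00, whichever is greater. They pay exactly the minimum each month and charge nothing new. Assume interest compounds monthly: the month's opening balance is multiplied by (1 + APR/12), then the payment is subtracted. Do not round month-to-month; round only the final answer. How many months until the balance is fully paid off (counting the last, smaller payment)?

78 months

Monthly rate r = 19.5%/12 = 1.625% = 0.01625.
While 3% of the post-interest balance exceeds $30.00, each month B ← (B·(1+r))·(1 − 0.03), i.e. B shrinks by the factor (1+r)·0.97 = 0.98576.
This holds for months 1–31. Entering month 32 the balance is $974.51; 3% of the post-interest balance is now below $30.00, so the flat $30.00 minimum applies from here.
From month 32 a fixed $30.00 at rate r clears $974.51 in 47 more payments. Total: 31 + 47 = 78 months.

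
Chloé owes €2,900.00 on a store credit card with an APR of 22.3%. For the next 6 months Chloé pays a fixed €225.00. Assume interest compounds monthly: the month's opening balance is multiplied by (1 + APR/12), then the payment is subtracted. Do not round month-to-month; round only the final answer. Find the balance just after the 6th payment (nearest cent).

€1,824.46

Monthly rate r = 22.3%/12 = 1.85833% = 0.0185833.
Each month: B ← B·(1+r) − €225.00.
Month 1: interest €53.89; balance after payment €2,728.89.
Month 2: interest €50.71; balance after payment €2,554.60.
Month 3: interest €47.47; balance after payment €2,377.08.
Month 4: interest €44.17; balance after payment €2,196.25.
Month 5: interest €40.81; balance after payment €2,012.06.
Month 6: interest €37.39; balance after payment €1,824.46.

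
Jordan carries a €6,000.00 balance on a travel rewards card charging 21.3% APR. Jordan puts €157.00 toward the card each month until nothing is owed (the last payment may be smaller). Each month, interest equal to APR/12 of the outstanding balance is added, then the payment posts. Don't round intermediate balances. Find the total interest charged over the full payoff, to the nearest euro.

Monthly rate r = 21.3%/12 = 1.775% = 0.01775.
Payoff takes n = ⌈−ln(1 − rB₀/P)/ln(1+r)⌉ = ⌈64.468⌉ = 65 payments; the last is €73.84.
Total paid = 64·€157.00 + €73.84 = €10,121.84.
Total interest = total paid − principal = €10,121.84 − €6,000.00 = €4,121.84.

€4,122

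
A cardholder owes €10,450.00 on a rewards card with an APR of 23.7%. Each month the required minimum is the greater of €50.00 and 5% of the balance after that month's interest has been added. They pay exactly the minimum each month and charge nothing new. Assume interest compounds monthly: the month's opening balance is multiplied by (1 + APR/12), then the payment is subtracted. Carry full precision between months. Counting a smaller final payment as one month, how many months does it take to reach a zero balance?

Monthly rate r = 23.7%/12 = 1.975% = 0.01975.
While 5% of the post-interest balance exceeds €50.00, each month B ← (B·(1+r))·(1 − 0.05), i.e. B shrinks by the factor (1+r)·0.95 = 0.96876.
This holds for months 1–75. Entering month 76 the balance is €966.97; 5% of the post-interest balance is now below €50.00, so the flat €50.00 minimum applies from here.
From month 76 a fixed €50.00 at rate r clears €966.97 in 25 more payments. Total: 75 + 25 = 100 months.

100 months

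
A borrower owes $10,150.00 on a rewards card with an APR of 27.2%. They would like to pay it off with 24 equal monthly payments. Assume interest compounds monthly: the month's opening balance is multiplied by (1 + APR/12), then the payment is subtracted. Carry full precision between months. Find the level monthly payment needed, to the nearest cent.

$552.99

Monthly rate r = 27.2%/12 = 2.26667% = 0.0226667.
Level-payment amortization: P = B₀·r / (1 − (1+r)^(−n)) = 10150.00·0.0226667 / (1 − 1.02267^(−24)).
Denominator 1 − (1+r)^(−24) = 0.416042035.
P = 230.067 / 0.416042035 ≈ 552.99.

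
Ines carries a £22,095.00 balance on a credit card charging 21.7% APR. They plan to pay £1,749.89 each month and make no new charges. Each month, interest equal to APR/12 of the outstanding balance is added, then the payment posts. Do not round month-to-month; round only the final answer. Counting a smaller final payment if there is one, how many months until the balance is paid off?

Monthly rate r = 21.7%/12 = 1.80833% = 0.0180833.
Recurrence: B ← B·(1+r) − £1,749.89.
Month 1: interest £399.55; balance after payment £20,744.66.
Month 2: interest £375.13; balance after payment £19,369.90.
Closed form: n = −ln(1 − rB₀/P)/ln(1+r) = −ln(0.77167)/ln(1.01808) ≈ 14.463, so the balance reaches zero during payment 15.

15 months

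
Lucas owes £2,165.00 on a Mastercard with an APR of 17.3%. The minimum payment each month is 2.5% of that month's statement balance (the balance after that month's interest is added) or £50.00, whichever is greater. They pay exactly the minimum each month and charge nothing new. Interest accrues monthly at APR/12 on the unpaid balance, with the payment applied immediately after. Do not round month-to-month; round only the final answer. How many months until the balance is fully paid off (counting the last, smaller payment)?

Monthly rate r = 17.3%/12 = 1.44167% = 0.0144167.
While 2.5% of the post-interest balance exceeds £50.00, each month B ← (B·(1+r))·(1 − 0.025), i.e. B shrinks by the factor (1+r)·0.975 = 0.98906.
This holds for months 1–9. Entering month 10 the balance is £1,960.86; 2.5% of the post-interest balance is now below £50.00, so the flat £50.00 minimum applies from here.
From month 10 a fixed £50.00 at rate r clears £1,960.86 in 59 more payments. Total: 9 + 59 = 68 months.

68 months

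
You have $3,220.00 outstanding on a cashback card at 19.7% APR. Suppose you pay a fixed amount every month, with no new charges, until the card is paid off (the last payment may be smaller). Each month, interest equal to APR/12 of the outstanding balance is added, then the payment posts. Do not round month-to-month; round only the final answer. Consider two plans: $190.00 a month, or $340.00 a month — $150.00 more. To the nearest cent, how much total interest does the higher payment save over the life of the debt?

Monthly rate r = 19.7%/12 = 1.64167% = 0.0164167.
At $190.00/mo: n = ⌈−ln(1 − rB₀/P)/ln(1+r)⌉ = 21 payments (last $4.31); total interest = total paid − $3,220.00 = $584.31.
At $340.00/mo: 11 payments (last $129.02); total interest $309.02.
Interest saved = $584.31 − $309.02 = $275.29.

$275.29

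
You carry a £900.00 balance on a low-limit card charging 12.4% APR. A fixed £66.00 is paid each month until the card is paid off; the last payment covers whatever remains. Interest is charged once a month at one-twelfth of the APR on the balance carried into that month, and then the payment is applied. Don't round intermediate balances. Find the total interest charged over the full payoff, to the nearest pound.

Monthly rate r = 12.4%/12 = 1.03333% = 0.0103333.
Payoff takes n = ⌈−ln(1 − rB₀/P)/ln(1+r)⌉ = ⌈14.774⌉ = 15 payments; the last is £51.14.
Total paid = 14·£66.00 + £51.14 = £975.14.
Total interest = total paid − principal = £975.14 − £900.00 = £75.14.

£75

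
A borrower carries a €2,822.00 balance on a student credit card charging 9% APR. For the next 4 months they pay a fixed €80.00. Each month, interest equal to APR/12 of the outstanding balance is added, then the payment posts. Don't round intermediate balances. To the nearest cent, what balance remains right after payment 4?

€2,584.00

Monthly rate r = 9%/12 = 0.75% = 0.0075.
Each month: B ← B·(1+r) − €80.00.
Month 1: interest €21.16; balance after payment €2,763.16.
Month 2: interest €20.72; balance after payment €2,703.89.
Month 3: interest €20.28; balance after payment €2,644.17.
Month 4: interest €19.83; balance after payment €2,584.00.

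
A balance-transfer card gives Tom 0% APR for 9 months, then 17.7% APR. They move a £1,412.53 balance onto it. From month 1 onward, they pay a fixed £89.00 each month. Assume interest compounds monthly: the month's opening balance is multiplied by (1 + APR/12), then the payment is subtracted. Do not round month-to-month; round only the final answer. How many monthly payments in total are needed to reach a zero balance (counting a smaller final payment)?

Promo months 1–9 at r₀ = 0%/12 = 0; months 10+ at r₁ = 17.7%/12 = 0.01475.
After month 9 (no interest yet): B = £1,412.53 − 9·£89.00 = £611.53.
Then at r₁ with £89.00/mo: n₂ = −ln(1 − r₁·B/P)/ln(1+r₁) ≈ 7.30 → 8 more payments.

17 months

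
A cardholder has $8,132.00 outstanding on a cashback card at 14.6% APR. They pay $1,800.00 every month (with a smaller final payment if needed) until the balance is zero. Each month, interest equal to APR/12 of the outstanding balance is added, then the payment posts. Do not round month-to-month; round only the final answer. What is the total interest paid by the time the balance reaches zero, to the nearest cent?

Monthly rate r = 14.6%/12 = 1.21667% = 0.0121667.
Payoff takes n = ⌈−ln(1 − rB₀/P)/ln(1+r)⌉ = ⌈4.675⌉ = 5 payments; the last is $1,217.20.
Total paid = 4·$1,800.00 + $1,217.20 = $8,417.20.
Total interest = total paid − principal = $8,417.20 − $8,132.00 = $285.20.

$285.20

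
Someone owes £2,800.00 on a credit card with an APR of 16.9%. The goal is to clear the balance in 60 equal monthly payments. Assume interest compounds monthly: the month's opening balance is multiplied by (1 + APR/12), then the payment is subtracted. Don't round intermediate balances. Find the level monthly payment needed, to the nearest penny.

£69.44

Monthly rate r = 16.9%/12 = 1.40833% = 0.0140833.
Level-payment amortization: P = B₀·r / (1 − (1+r)^(−n)) = 2800.00·0.0140833 / (1 − 1.01408^(−60)).
Denominator 1 − (1+r)^(−60) = 0.567902955.
P = 39.4333 / 0.567902955 ≈ 69.44.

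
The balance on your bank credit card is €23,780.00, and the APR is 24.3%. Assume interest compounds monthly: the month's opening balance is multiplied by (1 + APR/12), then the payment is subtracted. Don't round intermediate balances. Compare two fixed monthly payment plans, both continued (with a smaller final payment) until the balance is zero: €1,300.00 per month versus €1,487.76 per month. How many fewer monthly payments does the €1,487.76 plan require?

4 fewer payments

Monthly rate r = 24.3%/12 = 2.025% = 0.02025.
At €1,300.00/mo: n = ⌈−ln(1 − rB₀/P)/ln(1+r)⌉ = 24 payments (last €104.98); total interest = total paid − €23,780.00 = €6,224.98.
At €1,487.76/mo: 20 payments (last €758.43); total interest €5,245.87.
Payments saved = 24 − 20 = 4.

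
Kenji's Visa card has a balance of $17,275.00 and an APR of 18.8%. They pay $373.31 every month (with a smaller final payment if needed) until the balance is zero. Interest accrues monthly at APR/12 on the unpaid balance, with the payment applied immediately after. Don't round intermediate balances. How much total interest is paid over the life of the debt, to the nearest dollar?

Monthly rate r = 18.8%/12 = 1.56667% = 0.0156667.
Payoff takes n = ⌈−ln(1 − rB₀/P)/ln(1+r)⌉ = ⌈83.042⌉ = 84 payments; the last is $15.80.
Total paid = 83·$373.31 + $15.80 = $31,000.53.
Total interest = total paid − principal = $31,000.53 − $17,275.00 = $13,725.53.

$13,726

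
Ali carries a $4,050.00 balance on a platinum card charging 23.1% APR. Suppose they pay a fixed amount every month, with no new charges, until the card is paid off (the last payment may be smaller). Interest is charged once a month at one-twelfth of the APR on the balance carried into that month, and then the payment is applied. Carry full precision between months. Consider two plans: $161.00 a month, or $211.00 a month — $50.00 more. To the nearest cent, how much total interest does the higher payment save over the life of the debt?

$486.76

Monthly rate r = 23.1%/12 = 1.925% = 0.01925.
At $161.00/mo: n = ⌈−ln(1 − rB₀/P)/ln(1+r)⌉ = 35 payments (last $117.10); total interest = total paid − $4,050.00 = $1,541.10.
At $211.00/mo: 25 payments (last $40.34); total interest $1,054.34.
Interest saved = $1,541.10 − $1,054.34 = $486.76.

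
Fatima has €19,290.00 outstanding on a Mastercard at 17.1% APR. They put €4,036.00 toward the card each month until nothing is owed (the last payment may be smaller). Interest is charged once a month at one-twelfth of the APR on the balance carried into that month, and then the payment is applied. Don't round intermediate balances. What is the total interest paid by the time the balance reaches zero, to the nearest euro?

Monthly rate r = 17.1%/12 = 1.425% = 0.01425.
Payoff takes n = ⌈−ln(1 − rB₀/P)/ln(1+r)⌉ = ⌈4.985⌉ = 5 payments; the last is €3,976.76.
Total paid = 4·€4,036.00 + €3,976.76 = €20,120.76.
Total interest = total paid − principal = €20,120.76 − €19,290.00 = €830.76.

€831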